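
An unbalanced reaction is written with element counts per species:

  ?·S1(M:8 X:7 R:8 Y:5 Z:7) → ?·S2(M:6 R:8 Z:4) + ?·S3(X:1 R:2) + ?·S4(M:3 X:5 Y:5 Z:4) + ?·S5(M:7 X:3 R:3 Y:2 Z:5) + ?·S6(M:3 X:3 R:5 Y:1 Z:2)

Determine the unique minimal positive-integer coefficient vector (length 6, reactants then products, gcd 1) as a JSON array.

M: 5·8 = 40 | 2·6+3·0+4·3+1·7+3·3 = 40
X: 5·7 = 35 | 2·0+3·1+4·5+1·3+3·3 = 35
R: 5·8 = 40 | 2·8+3·2+4·0+1·3+3·5 = 40
Y: 5·5 = 25 | 2·0+3·0+4·5+1·2+3·1 = 25
Z: 5·7 = 35 | 2·4+3·0+4·4+1·5+3·2 = 35
gcd(5,2,3,4,1,3) = 1

Coefficients: [5, 2, 3, 4, 1, 3]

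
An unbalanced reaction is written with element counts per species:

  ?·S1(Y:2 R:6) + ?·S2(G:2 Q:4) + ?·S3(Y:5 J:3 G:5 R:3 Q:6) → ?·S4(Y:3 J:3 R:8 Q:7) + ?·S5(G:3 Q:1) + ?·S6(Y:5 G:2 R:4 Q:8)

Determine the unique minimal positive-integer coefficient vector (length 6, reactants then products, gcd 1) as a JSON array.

Y: 3·2+6·0+2·5 = 16 | 2·3+6·0+2·5 = 16
J: 3·0+6·0+2·3 = 6 | 2·3+6·0+2·0 = 6
G: 3·0+6·2+2·5 = 22 | 2·0+6·3+2·2 = 22
R: 3·6+6·0+2·3 = 24 | 2·8+6·0+2·4 = 24
Q: 3·0+6·4+2·6 = 36 | 2·7+6·1+2·8 = 36
gcd(3,6,2,2,6,2) = 1

Coefficients: [3, 6, 2, 2, 6, 2]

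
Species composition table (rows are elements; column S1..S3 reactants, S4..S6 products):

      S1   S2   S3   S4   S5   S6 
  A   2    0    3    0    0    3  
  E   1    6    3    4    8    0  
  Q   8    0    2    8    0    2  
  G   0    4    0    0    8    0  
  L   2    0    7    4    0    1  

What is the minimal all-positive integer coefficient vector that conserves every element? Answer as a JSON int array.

A: 6·2+4·0+2·3 = 18 | 5·0+2·0+6·3 = 18
E: 6·1+4·6+2·3 = 36 | 5·4+2·8+6·0 = 36
Q: 6·8+4·0+2·2 = 52 | 5·8+2·0+6·2 = 52
G: 6·0+4·4+2·0 = 16 | 5·0+2·8+6·0 = 16
L: 6·2+4·0+2·7 = 26 | 5·4+2·0+6·1 = 26
gcd(6,4,2,5,2,6) = 1

Coefficients: [6, 4, 2, 5, 2, 6]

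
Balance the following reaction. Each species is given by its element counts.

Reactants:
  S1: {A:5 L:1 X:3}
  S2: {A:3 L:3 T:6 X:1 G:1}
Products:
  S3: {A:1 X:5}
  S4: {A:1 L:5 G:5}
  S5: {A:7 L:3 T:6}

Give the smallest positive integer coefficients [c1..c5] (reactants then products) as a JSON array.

A: 5·5+5·3 = 40 | 4·1+1·1+5·7 = 40
L: 5·1+5·3 = 20 | 4·0+1·5+5·3 = 20
T: 5·0+5·6 = 30 | 4·0+1·0+5·6 = 30
X: 5·3+5·1 = 20 | 4·5+1·0+5·0 = 20
G: 5·0+5·1 = 5 | 4·0+1·5+5·0 = 5
gcd(5,5,4,1,5) = 1

Coefficients: [5, 5, 4, 1, 5]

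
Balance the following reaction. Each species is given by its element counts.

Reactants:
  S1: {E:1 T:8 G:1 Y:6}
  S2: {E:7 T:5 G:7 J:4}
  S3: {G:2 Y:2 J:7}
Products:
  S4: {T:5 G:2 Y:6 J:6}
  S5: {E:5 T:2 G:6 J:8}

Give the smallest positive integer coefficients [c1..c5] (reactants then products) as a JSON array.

E: 3·1+1·7+6·0 = 10 | 5·0+2·5 = 10
T: 3·8+1·5+6·0 = 29 | 5·5+2·2 = 29
G: 3·1+1·7+6·2 = 22 | 5·2+2·6 = 22
Y: 3·6+1·0+6·2 = 30 | 5·6+2·0 = 30
J: 3·0+1·4+6·7 = 46 | 5·6+2·8 = 46
gcd(3,1,6,5,2) = 1

Coefficients: [3, 1, 6, 5, 2]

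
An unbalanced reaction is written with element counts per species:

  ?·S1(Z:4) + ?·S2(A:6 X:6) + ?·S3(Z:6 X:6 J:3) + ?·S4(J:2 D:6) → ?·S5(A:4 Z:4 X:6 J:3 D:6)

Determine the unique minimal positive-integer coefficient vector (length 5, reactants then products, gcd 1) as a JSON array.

Coefficients: [3, 4, 2, 6, 6]

A: 3·0+4·6+2·0+6·0 = 24 | 6·4 = 24
Z: 3·4+4·0+2·6+6·0 = 24 | 6·4 = 24
X: 3·0+4·6+2·6+6·0 = 36 | 6·6 = 36
J: 3·0+4·0+2·3+6·2 = 18 | 6·3 = 18
D: 3·0+4·0+2·0+6·6 = 36 | 6·6 = 36
gcd(3,4,2,6,6) = 1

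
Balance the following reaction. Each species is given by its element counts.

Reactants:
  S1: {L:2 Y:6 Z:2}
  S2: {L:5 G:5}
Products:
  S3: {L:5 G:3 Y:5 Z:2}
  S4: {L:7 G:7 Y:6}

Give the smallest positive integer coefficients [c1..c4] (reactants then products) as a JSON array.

Coefficients: [6, 5, 6, 1]

L: 6·2+5·5 = 37 | 6·5+1·7 = 37
G: 6·0+5·5 = 25 | 6·3+1·7 = 25
Y: 6·6+5·0 = 36 | 6·5+1·6 = 36
Z: 6·2+5·0 = 12 | 6·2+1·0 = 12
gcd(6,5,6,1) = 1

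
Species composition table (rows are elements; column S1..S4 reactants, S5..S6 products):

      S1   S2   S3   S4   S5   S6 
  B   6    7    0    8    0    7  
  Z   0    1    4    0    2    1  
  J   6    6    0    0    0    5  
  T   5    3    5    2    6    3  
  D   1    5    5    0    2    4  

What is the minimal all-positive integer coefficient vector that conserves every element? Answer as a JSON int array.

B: 1·6+4·7+1·0+1·8 = 42 | 1·0+6·7 = 42
Z: 1·0+4·1+1·4+1·0 = 8 | 1·2+6·1 = 8
J: 1·6+4·6+1·0+1·0 = 30 | 1·0+6·5 = 30
T: 1·5+4·3+1·5+1·2 = 24 | 1·6+6·3 = 24
D: 1·1+4·5+1·5+1·0 = 26 | 1·2+6·4 = 26
gcd(1,4,1,1,1,6) = 1

Coefficients: [1, 4, 1, 1, 1, 6]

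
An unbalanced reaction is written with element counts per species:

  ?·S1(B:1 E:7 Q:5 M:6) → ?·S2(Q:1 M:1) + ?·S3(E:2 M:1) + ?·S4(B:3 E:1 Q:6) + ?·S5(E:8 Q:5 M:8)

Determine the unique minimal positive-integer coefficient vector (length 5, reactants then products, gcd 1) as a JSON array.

B: 3·1 = 3 | 4·0+6·0+1·3+1·0 = 3
E: 3·7 = 21 | 4·0+6·2+1·1+1·8 = 21
Q: 3·5 = 15 | 4·1+6·0+1·6+1·5 = 15
M: 3·6 = 18 | 4·1+6·1+1·0+1·8 = 18
gcd(3,4,6,1,1) = 1

Coefficients: [3, 4, 6, 1, 1]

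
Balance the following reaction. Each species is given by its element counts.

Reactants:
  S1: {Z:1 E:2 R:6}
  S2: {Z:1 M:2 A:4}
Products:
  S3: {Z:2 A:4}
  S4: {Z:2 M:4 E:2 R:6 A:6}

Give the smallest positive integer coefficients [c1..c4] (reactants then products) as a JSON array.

Coefficients: [2, 4, 1, 2]

Z: 2·1+4·1 = 6 | 1·2+2·2 = 6
M: 2·0+4·2 = 8 | 1·0+2·4 = 8
E: 2·2+4·0 = 4 | 1·0+2·2 = 4
R: 2·6+4·0 = 12 | 1·0+2·6 = 12
A: 2·0+4·4 = 16 | 1·4+2·6 = 16
gcd(2,4,1,2) = 1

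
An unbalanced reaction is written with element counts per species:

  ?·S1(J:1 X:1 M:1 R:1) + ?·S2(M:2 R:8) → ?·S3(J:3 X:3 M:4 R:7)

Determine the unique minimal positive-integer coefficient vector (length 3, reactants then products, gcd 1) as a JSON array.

Coefficients: [6, 1, 2]

J: 6·1+1·0 = 6 | 2·3 = 6
X: 6·1+1·0 = 6 | 2·3 = 6
M: 6·1+1·2 = 8 | 2·4 = 8
R: 6·1+1·8 = 14 | 2·7 = 14
gcd(6,1,2) = 1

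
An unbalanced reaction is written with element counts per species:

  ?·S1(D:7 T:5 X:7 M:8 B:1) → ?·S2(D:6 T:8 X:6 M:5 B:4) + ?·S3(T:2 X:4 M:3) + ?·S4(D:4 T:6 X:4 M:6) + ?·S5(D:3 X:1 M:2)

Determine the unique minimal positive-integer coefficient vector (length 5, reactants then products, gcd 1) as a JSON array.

Coefficients: [4, 1, 3, 1, 6]

D: 4·7 = 28 | 1·6+3·0+1·4+6·3 = 28
T: 4·5 = 20 | 1·8+3·2+1·6+6·0 = 20
X: 4·7 = 28 | 1·6+3·4+1·4+6·1 = 28
M: 4·8 = 32 | 1·5+3·3+1·6+6·2 = 32
B: 4·1 = 4 | 1·4+3·0+1·0+6·0 = 4
gcd(4,1,3,1,6) = 1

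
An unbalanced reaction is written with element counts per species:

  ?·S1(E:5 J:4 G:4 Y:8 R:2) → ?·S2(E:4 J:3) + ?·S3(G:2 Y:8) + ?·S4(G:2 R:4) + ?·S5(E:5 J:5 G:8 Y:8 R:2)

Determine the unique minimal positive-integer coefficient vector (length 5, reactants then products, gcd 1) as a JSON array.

Coefficients: [5, 5, 4, 2, 1]

E: 5·5 = 25 | 5·4+4·0+2·0+1·5 = 25
J: 5·4 = 20 | 5·3+4·0+2·0+1·5 = 20
G: 5·4 = 20 | 5·0+4·2+2·2+1·8 = 20
Y: 5·8 = 40 | 5·0+4·8+2·0+1·8 = 40
R: 5·2 = 10 | 5·0+4·0+2·4+1·2 = 10
gcd(5,5,4,2,1) = 1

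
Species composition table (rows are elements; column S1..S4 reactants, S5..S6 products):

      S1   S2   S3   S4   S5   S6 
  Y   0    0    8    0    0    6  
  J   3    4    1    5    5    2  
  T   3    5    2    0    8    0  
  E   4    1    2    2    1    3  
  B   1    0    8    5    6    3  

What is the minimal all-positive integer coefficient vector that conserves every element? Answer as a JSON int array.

Coefficients: [1, 3, 3, 1, 3, 4]

Y: 1·0+3·0+3·8+1·0 = 24 | 3·0+4·6 = 24
J: 1·3+3·4+3·1+1·5 = 23 | 3·5+4·2 = 23
T: 1·3+3·5+3·2+1·0 = 24 | 3·8+4·0 = 24
E: 1·4+3·1+3·2+1·2 = 15 | 3·1+4·3 = 15
B: 1·1+3·0+3·8+1·5 = 30 | 3·6+4·3 = 30
gcd(1,3,3,1,3,4) = 1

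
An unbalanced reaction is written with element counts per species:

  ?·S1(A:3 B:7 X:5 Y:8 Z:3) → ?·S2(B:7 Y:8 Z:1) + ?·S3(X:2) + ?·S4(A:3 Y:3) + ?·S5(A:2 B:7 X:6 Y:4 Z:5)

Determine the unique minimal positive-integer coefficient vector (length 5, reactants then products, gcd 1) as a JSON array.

A: 6·3 = 18 | 3·0+6·0+4·3+3·2 = 18
B: 6·7 = 42 | 3·7+6·0+4·0+3·7 = 42
X: 6·5 = 30 | 3·0+6·2+4·0+3·6 = 30
Y: 6·8 = 48 | 3·8+6·0+4·3+3·4 = 48
Z: 6·3 = 18 | 3·1+6·0+4·0+3·5 = 18
gcd(6,3,6,4,3) = 1

Coefficients: [6, 3, 6, 4, 3]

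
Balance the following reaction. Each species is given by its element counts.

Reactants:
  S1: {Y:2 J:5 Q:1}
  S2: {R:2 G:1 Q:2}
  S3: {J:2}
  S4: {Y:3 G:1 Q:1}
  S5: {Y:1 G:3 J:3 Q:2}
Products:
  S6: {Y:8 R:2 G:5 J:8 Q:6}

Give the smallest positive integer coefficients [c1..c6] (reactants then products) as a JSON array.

Y: 2·2+3·0+4·0+6·3+2·1 = 24 | 3·8 = 24
R: 2·0+3·2+4·0+6·0+2·0 = 6 | 3·2 = 6
G: 2·0+3·1+4·0+6·1+2·3 = 15 | 3·5 = 15
J: 2·5+3·0+4·2+6·0+2·3 = 24 | 3·8 = 24
Q: 2·1+3·2+4·0+6·1+2·2 = 18 | 3·6 = 18
gcd(2,3,4,6,2,3) = 1

Coefficients: [2, 3, 4, 6, 2, 3]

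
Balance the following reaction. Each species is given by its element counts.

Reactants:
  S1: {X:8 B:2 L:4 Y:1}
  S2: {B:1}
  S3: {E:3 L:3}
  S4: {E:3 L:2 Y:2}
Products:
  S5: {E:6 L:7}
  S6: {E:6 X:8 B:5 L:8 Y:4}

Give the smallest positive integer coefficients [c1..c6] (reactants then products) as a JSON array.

E: 2·0+6·0+3·3+3·3 = 18 | 1·6+2·6 = 18
X: 2·8+6·0+3·0+3·0 = 16 | 1·0+2·8 = 16
B: 2·2+6·1+3·0+3·0 = 10 | 1·0+2·5 = 10
L: 2·4+6·0+3·3+3·2 = 23 | 1·7+2·8 = 23
Y: 2·1+6·0+3·0+3·2 = 8 | 1·0+2·4 = 8
gcd(2,6,3,3,1,2) = 1

Coefficients: [2, 6, 3, 3, 1, 2]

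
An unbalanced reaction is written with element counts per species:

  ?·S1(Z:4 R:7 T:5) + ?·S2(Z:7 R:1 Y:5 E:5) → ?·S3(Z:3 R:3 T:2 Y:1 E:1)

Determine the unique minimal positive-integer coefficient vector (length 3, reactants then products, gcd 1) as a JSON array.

Z: 2·4+1·7 = 15 | 5·3 = 15
R: 2·7+1·1 = 15 | 5·3 = 15
T: 2·5+1·0 = 10 | 5·2 = 10
Y: 2·0+1·5 = 5 | 5·1 = 5
E: 2·0+1·5 = 5 | 5·1 = 5
gcd(2,1,5) = 1

Coefficients: [2, 1, 5]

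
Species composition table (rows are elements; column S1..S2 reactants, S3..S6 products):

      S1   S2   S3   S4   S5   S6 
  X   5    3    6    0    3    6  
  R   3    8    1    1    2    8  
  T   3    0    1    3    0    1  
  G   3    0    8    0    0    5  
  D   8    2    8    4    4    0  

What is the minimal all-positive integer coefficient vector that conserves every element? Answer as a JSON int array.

Coefficients: [6, 2, 1, 5, 6, 2]

X: 6·5+2·3 = 36 | 1·6+5·0+6·3+2·6 = 36
R: 6·3+2·8 = 34 | 1·1+5·1+6·2+2·8 = 34
T: 6·3+2·0 = 18 | 1·1+5·3+6·0+2·1 = 18
G: 6·3+2·0 = 18 | 1·8+5·0+6·0+2·5 = 18
D: 6·8+2·2 = 52 | 1·8+5·4+6·4+2·0 = 52
gcd(6,2,1,5,6,2) = 1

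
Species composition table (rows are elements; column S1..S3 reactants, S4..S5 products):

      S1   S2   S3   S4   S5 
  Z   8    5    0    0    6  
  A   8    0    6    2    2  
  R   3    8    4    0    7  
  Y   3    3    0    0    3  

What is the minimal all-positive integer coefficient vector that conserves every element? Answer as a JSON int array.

Coefficients: [2, 4, 1, 5, 6]

Z: 2·8+4·5+1·0 = 36 | 5·0+6·6 = 36
A: 2·8+4·0+1·6 = 22 | 5·2+6·2 = 22
R: 2·3+4·8+1·4 = 42 | 5·0+6·7 = 42
Y: 2·3+4·3+1·0 = 18 | 5·0+6·3 = 18
gcd(2,4,1,5,6) = 1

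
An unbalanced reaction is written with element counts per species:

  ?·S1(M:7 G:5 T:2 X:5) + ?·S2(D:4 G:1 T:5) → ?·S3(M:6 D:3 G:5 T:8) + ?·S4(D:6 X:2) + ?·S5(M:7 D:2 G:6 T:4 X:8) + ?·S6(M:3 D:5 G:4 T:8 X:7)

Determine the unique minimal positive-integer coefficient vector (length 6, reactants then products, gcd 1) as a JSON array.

Coefficients: [5, 6, 3, 1, 2, 1]

M: 5·7+6·0 = 35 | 3·6+1·0+2·7+1·3 = 35
D: 5·0+6·4 = 24 | 3·3+1·6+2·2+1·5 = 24
G: 5·5+6·1 = 31 | 3·5+1·0+2·6+1·4 = 31
T: 5·2+6·5 = 40 | 3·8+1·0+2·4+1·8 = 40
X: 5·5+6·0 = 25 | 3·0+1·2+2·8+1·7 = 25
gcd(5,6,3,1,2,1) = 1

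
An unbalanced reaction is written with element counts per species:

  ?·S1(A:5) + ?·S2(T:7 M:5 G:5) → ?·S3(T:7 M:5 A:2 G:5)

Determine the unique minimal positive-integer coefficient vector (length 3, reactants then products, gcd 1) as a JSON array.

Coefficients: [2, 5, 5]

T: 2·0+5·7 = 35 | 5·7 = 35
M: 2·0+5·5 = 25 | 5·5 = 25
A: 2·5+5·0 = 10 | 5·2 = 10
G: 2·0+5·5 = 25 | 5·5 = 25
gcd(2,5,5) = 1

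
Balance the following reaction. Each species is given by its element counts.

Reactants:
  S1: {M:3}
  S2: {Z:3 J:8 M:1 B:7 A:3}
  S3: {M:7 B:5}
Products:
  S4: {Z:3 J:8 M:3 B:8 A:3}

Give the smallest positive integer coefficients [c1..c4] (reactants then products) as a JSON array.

Coefficients: [1, 5, 1, 5]

Z: 1·0+5·3+1·0 = 15 | 5·3 = 15
J: 1·0+5·8+1·0 = 40 | 5·8 = 40
M: 1·3+5·1+1·7 = 15 | 5·3 = 15
B: 1·0+5·7+1·5 = 40 | 5·8 = 40
A: 1·0+5·3+1·0 = 15 | 5·3 = 15
gcd(1,5,1,5) = 1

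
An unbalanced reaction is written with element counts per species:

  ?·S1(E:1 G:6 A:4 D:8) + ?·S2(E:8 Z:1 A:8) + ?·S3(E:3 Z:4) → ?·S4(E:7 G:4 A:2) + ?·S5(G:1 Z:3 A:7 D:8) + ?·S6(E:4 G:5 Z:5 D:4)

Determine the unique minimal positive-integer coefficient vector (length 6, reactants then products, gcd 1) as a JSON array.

E: 5·1+2·8+5·3 = 36 | 4·7+4·0+2·4 = 36
G: 5·6+2·0+5·0 = 30 | 4·4+4·1+2·5 = 30
Z: 5·0+2·1+5·4 = 22 | 4·0+4·3+2·5 = 22
A: 5·4+2·8+5·0 = 36 | 4·2+4·7+2·0 = 36
D: 5·8+2·0+5·0 = 40 | 4·0+4·8+2·4 = 40
gcd(5,2,5,4,4,2) = 1

Coefficients: [5, 2, 5, 4, 4, 2]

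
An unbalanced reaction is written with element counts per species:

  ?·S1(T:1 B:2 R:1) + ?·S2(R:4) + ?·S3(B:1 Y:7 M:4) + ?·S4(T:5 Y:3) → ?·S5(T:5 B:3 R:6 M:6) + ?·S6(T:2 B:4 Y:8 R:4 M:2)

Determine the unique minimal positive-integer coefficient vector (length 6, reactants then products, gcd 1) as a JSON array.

Coefficients: [6, 3, 3, 1, 1, 3]

T: 6·1+3·0+3·0+1·5 = 11 | 1·5+3·2 = 11
B: 6·2+3·0+3·1+1·0 = 15 | 1·3+3·4 = 15
Y: 6·0+3·0+3·7+1·3 = 24 | 1·0+3·8 = 24
R: 6·1+3·4+3·0+1·0 = 18 | 1·6+3·4 = 18
M: 6·0+3·0+3·4+1·0 = 12 | 1·6+3·2 = 12
gcd(6,3,3,1,1,3) = 1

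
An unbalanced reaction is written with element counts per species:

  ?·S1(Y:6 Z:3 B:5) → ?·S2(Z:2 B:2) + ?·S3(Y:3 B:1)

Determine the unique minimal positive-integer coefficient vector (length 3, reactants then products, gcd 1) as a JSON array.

Coefficients: [2, 3, 4]

Y: 2·6 = 12 | 3·0+4·3 = 12
Z: 2·3 = 6 | 3·2+4·0 = 6
B: 2·5 = 10 | 3·2+4·1 = 10
gcd(2,3,4) = 1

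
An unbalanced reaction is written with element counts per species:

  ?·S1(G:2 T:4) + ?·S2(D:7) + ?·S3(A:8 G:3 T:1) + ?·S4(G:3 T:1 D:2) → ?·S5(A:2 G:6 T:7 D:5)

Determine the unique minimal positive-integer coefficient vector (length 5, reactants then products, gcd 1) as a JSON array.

A: 6·0+2·0+1·8+3·0 = 8 | 4·2 = 8
G: 6·2+2·0+1·3+3·3 = 24 | 4·6 = 24
T: 6·4+2·0+1·1+3·1 = 28 | 4·7 = 28
D: 6·0+2·7+1·0+3·2 = 20 | 4·5 = 20
gcd(6,2,1,3,4) = 1

Coefficients: [6, 2, 1, 3, 4]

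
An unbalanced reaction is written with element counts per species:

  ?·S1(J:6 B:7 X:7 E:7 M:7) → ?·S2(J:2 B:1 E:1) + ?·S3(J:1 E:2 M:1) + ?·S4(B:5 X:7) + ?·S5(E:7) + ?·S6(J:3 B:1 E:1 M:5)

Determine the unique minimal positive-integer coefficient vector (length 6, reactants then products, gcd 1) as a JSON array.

J: 4·6 = 24 | 3·2+3·1+4·0+2·0+5·3 = 24
B: 4·7 = 28 | 3·1+3·0+4·5+2·0+5·1 = 28
X: 4·7 = 28 | 3·0+3·0+4·7+2·0+5·0 = 28
E: 4·7 = 28 | 3·1+3·2+4·0+2·7+5·1 = 28
M: 4·7 = 28 | 3·0+3·1+4·0+2·0+5·5 = 28
gcd(4,3,3,4,2,5) = 1

Coefficients: [4, 3, 3, 4, 2, 5]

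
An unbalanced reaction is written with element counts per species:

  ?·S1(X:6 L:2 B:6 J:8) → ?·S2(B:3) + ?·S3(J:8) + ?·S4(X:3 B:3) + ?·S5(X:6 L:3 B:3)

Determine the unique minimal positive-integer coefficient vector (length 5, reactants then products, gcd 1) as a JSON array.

Coefficients: [3, 2, 3, 2, 2]

X: 3·6 = 18 | 2·0+3·0+2·3+2·6 = 18
L: 3·2 = 6 | 2·0+3·0+2·0+2·3 = 6
B: 3·6 = 18 | 2·3+3·0+2·3+2·3 = 18
J: 3·8 = 24 | 2·0+3·8+2·0+2·0 = 24
gcd(3,2,3,2,2) = 1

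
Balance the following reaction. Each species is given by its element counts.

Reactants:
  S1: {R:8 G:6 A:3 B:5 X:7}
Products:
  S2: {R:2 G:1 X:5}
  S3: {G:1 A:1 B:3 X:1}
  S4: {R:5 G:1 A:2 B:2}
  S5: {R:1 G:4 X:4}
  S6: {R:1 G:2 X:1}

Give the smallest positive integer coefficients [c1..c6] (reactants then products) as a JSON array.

Coefficients: [5, 4, 5, 5, 1, 6]

R: 5·8 = 40 | 4·2+5·0+5·5+1·1+6·1 = 40
G: 5·6 = 30 | 4·1+5·1+5·1+1·4+6·2 = 30
A: 5·3 = 15 | 4·0+5·1+5·2+1·0+6·0 = 15
B: 5·5 = 25 | 4·0+5·3+5·2+1·0+6·0 = 25
X: 5·7 = 35 | 4·5+5·1+5·0+1·4+6·1 = 35
gcd(5,4,5,5,1,6) = 1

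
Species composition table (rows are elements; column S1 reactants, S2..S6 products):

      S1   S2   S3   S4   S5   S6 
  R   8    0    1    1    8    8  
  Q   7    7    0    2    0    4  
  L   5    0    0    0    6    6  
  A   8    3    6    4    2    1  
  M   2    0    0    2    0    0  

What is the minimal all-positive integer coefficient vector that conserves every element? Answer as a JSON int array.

R: 6·8 = 48 | 2·0+2·1+6·1+1·8+4·8 = 48
Q: 6·7 = 42 | 2·7+2·0+6·2+1·0+4·4 = 42
L: 6·5 = 30 | 2·0+2·0+6·0+1·6+4·6 = 30
A: 6·8 = 48 | 2·3+2·6+6·4+1·2+4·1 = 48
M: 6·2 = 12 | 2·0+2·0+6·2+1·0+4·0 = 12
gcd(6,2,2,6,1,4) = 1

Coefficients: [6, 2, 2, 6, 1, 4]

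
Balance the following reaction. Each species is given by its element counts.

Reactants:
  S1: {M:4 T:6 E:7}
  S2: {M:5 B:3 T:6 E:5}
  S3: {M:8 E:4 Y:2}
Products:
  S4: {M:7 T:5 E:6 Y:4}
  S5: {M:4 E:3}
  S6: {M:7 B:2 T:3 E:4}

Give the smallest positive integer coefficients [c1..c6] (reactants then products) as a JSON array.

Coefficients: [2, 2, 6, 3, 6, 3]

M: 2·4+2·5+6·8 = 66 | 3·7+6·4+3·7 = 66
B: 2·0+2·3+6·0 = 6 | 3·0+6·0+3·2 = 6
T: 2·6+2·6+6·0 = 24 | 3·5+6·0+3·3 = 24
E: 2·7+2·5+6·4 = 48 | 3·6+6·3+3·4 = 48
Y: 2·0+2·0+6·2 = 12 | 3·4+6·0+3·0 = 12
gcd(2,2,6,3,6,3) = 1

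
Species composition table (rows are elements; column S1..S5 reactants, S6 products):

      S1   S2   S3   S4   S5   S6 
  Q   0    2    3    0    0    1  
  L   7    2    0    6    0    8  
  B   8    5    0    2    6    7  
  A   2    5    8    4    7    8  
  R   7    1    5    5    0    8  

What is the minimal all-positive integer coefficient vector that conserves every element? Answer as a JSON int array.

Q: 2·0+1·2+1·3+4·0+1·0 = 5 | 5·1 = 5
L: 2·7+1·2+1·0+4·6+1·0 = 40 | 5·8 = 40
B: 2·8+1·5+1·0+4·2+1·6 = 35 | 5·7 = 35
A: 2·2+1·5+1·8+4·4+1·7 = 40 | 5·8 = 40
R: 2·7+1·1+1·5+4·5+1·0 = 40 | 5·8 = 40
gcd(2,1,1,4,1,5) = 1

Coefficients: [2, 1, 1, 4, 1, 5]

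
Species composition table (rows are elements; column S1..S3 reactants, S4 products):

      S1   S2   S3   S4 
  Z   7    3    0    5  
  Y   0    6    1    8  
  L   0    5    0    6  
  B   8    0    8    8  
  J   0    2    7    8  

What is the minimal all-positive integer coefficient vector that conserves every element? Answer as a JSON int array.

Coefficients: [1, 6, 4, 5]

Z: 1·7+6·3+4·0 = 25 | 5·5 = 25
Y: 1·0+6·6+4·1 = 40 | 5·8 = 40
L: 1·0+6·5+4·0 = 30 | 5·6 = 30
B: 1·8+6·0+4·8 = 40 | 5·8 = 40
J: 1·0+6·2+4·7 = 40 | 5·8 = 40
gcd(1,6,4,5) = 1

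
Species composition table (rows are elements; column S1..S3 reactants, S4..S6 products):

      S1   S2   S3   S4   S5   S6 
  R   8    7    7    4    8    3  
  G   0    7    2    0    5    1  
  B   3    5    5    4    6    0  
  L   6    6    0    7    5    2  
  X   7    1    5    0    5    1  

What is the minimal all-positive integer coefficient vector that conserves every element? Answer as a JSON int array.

Coefficients: [3, 4, 1, 1, 5, 5]

R: 3·8+4·7+1·7 = 59 | 1·4+5·8+5·3 = 59
G: 3·0+4·7+1·2 = 30 | 1·0+5·5+5·1 = 30
B: 3·3+4·5+1·5 = 34 | 1·4+5·6+5·0 = 34
L: 3·6+4·6+1·0 = 42 | 1·7+5·5+5·2 = 42
X: 3·7+4·1+1·5 = 30 | 1·0+5·5+5·1 = 30
gcd(3,4,1,1,5,5) = 1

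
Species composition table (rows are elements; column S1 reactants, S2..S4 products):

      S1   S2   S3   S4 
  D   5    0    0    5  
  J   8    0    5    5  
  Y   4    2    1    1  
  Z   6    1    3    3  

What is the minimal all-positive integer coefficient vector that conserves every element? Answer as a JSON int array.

Coefficients: [5, 6, 3, 5]

D: 5·5 = 25 | 6·0+3·0+5·5 = 25
J: 5·8 = 40 | 6·0+3·5+5·5 = 40
Y: 5·4 = 20 | 6·2+3·1+5·1 = 20
Z: 5·6 = 30 | 6·1+3·3+5·3 = 30
gcd(5,6,3,5) = 1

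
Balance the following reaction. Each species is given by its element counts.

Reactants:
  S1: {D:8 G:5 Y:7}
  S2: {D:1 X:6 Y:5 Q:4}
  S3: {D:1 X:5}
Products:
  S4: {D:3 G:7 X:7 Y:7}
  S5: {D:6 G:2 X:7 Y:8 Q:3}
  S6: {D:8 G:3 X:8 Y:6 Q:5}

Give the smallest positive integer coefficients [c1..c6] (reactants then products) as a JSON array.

Coefficients: [4, 5, 4, 1, 5, 1]

D: 4·8+5·1+4·1 = 41 | 1·3+5·6+1·8 = 41
G: 4·5+5·0+4·0 = 20 | 1·7+5·2+1·3 = 20
X: 4·0+5·6+4·5 = 50 | 1·7+5·7+1·8 = 50
Y: 4·7+5·5+4·0 = 53 | 1·7+5·8+1·6 = 53
Q: 4·0+5·4+4·0 = 20 | 1·0+5·3+1·5 = 20
gcd(4,5,4,1,5,1) = 1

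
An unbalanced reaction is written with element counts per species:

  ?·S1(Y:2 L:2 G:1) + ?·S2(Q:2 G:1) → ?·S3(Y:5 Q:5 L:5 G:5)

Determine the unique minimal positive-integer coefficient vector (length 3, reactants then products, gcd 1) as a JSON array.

Y: 5·2+5·0 = 10 | 2·5 = 10
Q: 5·0+5·2 = 10 | 2·5 = 10
L: 5·2+5·0 = 10 | 2·5 = 10
G: 5·1+5·1 = 10 | 2·5 = 10
gcd(5,5,2) = 1

Coefficients: [5, 5, 2]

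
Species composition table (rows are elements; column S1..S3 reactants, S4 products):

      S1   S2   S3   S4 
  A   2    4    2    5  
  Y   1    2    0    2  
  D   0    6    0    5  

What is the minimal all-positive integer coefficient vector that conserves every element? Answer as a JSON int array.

Coefficients: [2, 5, 3, 6]

A: 2·2+5·4+3·2 = 30 | 6·5 = 30
Y: 2·1+5·2+3·0 = 12 | 6·2 = 12
D: 2·0+5·6+3·0 = 30 | 6·5 = 30
gcd(2,5,3,6) = 1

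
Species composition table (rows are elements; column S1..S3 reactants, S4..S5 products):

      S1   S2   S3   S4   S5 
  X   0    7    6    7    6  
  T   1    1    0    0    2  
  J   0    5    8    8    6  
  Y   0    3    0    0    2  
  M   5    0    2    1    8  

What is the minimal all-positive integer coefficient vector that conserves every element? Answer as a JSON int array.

X: 4·0+2·7+3·6 = 32 | 2·7+3·6 = 32
T: 4·1+2·1+3·0 = 6 | 2·0+3·2 = 6
J: 4·0+2·5+3·8 = 34 | 2·8+3·6 = 34
Y: 4·0+2·3+3·0 = 6 | 2·0+3·2 = 6
M: 4·5+2·0+3·2 = 26 | 2·1+3·8 = 26
gcd(4,2,3,2,3) = 1

Coefficients: [4, 2, 3, 2, 3]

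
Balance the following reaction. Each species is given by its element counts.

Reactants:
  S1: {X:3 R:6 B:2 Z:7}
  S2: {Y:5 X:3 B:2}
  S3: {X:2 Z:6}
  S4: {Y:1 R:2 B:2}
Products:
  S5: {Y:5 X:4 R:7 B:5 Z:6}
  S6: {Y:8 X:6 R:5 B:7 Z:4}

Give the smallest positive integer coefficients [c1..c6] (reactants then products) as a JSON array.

Coefficients: [2, 4, 1, 6, 2, 2]

Y: 2·0+4·5+1·0+6·1 = 26 | 2·5+2·8 = 26
X: 2·3+4·3+1·2+6·0 = 20 | 2·4+2·6 = 20
R: 2·6+4·0+1·0+6·2 = 24 | 2·7+2·5 = 24
B: 2·2+4·2+1·0+6·2 = 24 | 2·5+2·7 = 24
Z: 2·7+4·0+1·6+6·0 = 20 | 2·6+2·4 = 20
gcd(2,4,1,6,2,2) = 1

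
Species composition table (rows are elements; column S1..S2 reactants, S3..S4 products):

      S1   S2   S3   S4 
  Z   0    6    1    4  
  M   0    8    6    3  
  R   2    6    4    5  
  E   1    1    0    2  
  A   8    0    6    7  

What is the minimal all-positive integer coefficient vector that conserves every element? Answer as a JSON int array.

Coefficients: [5, 3, 2, 4]

Z: 5·0+3·6 = 18 | 2·1+4·4 = 18
M: 5·0+3·8 = 24 | 2·6+4·3 = 24
R: 5·2+3·6 = 28 | 2·4+4·5 = 28
E: 5·1+3·1 = 8 | 2·0+4·2 = 8
A: 5·8+3·0 = 40 | 2·6+4·7 = 40
gcd(5,3,2,4) = 1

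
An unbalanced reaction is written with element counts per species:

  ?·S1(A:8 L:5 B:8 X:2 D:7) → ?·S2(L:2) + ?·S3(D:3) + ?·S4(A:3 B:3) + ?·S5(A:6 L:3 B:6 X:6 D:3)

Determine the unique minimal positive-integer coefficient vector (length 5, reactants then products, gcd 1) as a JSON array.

Coefficients: [3, 6, 6, 6, 1]

A: 3·8 = 24 | 6·0+6·0+6·3+1·6 = 24
L: 3·5 = 15 | 6·2+6·0+6·0+1·3 = 15
B: 3·8 = 24 | 6·0+6·0+6·3+1·6 = 24
X: 3·2 = 6 | 6·0+6·0+6·0+1·6 = 6
D: 3·7 = 21 | 6·0+6·3+6·0+1·3 = 21
gcd(3,6,6,6,1) = 1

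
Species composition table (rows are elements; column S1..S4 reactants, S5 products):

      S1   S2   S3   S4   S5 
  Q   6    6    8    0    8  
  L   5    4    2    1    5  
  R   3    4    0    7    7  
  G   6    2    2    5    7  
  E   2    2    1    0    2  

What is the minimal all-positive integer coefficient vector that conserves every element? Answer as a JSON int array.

Coefficients: [2, 2, 2, 3, 5]

Q: 2·6+2·6+2·8+3·0 = 40 | 5·8 = 40
L: 2·5+2·4+2·2+3·1 = 25 | 5·5 = 25
R: 2·3+2·4+2·0+3·7 = 35 | 5·7 = 35
G: 2·6+2·2+2·2+3·5 = 35 | 5·7 = 35
E: 2·2+2·2+2·1+3·0 = 10 | 5·2 = 10
gcd(2,2,2,3,5) = 1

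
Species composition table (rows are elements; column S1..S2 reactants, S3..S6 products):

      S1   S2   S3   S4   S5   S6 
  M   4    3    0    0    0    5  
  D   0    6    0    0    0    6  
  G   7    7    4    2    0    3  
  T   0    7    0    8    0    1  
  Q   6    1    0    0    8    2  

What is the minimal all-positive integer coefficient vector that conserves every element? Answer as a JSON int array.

Coefficients: [2, 4, 6, 3, 1, 4]

M: 2·4+4·3 = 20 | 6·0+3·0+1·0+4·5 = 20
D: 2·0+4·6 = 24 | 6·0+3·0+1·0+4·6 = 24
G: 2·7+4·7 = 42 | 6·4+3·2+1·0+4·3 = 42
T: 2·0+4·7 = 28 | 6·0+3·8+1·0+4·1 = 28
Q: 2·6+4·1 = 16 | 6·0+3·0+1·8+4·2 = 16
gcd(2,4,6,3,1,4) = 1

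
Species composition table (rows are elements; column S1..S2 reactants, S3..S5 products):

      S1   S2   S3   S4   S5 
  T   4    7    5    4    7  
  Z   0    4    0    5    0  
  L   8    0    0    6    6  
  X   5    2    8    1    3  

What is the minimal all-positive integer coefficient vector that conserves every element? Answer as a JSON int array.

T: 6·4+5·7 = 59 | 3·5+4·4+4·7 = 59
Z: 6·0+5·4 = 20 | 3·0+4·5+4·0 = 20
L: 6·8+5·0 = 48 | 3·0+4·6+4·6 = 48
X: 6·5+5·2 = 40 | 3·8+4·1+4·3 = 40
gcd(6,5,3,4,4) = 1

Coefficients: [6, 5, 3, 4, 4]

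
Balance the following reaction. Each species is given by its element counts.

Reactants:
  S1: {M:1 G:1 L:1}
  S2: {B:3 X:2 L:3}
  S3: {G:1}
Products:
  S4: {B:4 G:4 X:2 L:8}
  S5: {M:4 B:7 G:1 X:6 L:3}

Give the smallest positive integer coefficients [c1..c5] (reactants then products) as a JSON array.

Coefficients: [4, 5, 5, 2, 1]

M: 4·1+5·0+5·0 = 4 | 2·0+1·4 = 4
B: 4·0+5·3+5·0 = 15 | 2·4+1·7 = 15
G: 4·1+5·0+5·1 = 9 | 2·4+1·1 = 9
X: 4·0+5·2+5·0 = 10 | 2·2+1·6 = 10
L: 4·1+5·3+5·0 = 19 | 2·8+1·3 = 19
gcd(4,5,5,2,1) = 1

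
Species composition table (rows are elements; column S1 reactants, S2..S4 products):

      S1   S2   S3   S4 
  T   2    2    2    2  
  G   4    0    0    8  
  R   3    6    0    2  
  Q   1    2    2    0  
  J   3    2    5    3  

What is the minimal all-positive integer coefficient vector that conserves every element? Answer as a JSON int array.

Coefficients: [6, 2, 1, 3]

T: 6·2 = 12 | 2·2+1·2+3·2 = 12
G: 6·4 = 24 | 2·0+1·0+3·8 = 24
R: 6·3 = 18 | 2·6+1·0+3·2 = 18
Q: 6·1 = 6 | 2·2+1·2+3·0 = 6
J: 6·3 = 18 | 2·2+1·5+3·3 = 18
gcd(6,2,1,3) = 1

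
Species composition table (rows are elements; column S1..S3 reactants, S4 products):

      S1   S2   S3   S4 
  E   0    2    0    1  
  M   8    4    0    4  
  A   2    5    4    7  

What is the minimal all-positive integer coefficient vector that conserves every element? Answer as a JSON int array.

Coefficients: [1, 2, 4, 4]

E: 1·0+2·2+4·0 = 4 | 4·1 = 4
M: 1·8+2·4+4·0 = 16 | 4·4 = 16
A: 1·2+2·5+4·4 = 28 | 4·7 = 28
gcd(1,2,4,4) = 1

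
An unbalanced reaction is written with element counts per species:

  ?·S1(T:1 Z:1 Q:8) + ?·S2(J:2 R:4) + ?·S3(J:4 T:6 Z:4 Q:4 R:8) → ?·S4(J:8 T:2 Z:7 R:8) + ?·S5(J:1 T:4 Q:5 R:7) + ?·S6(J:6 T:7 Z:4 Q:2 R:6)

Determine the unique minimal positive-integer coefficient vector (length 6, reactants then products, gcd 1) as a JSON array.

J: 1·0+6·2+6·4 = 36 | 3·8+6·1+1·6 = 36
T: 1·1+6·0+6·6 = 37 | 3·2+6·4+1·7 = 37
Z: 1·1+6·0+6·4 = 25 | 3·7+6·0+1·4 = 25
Q: 1·8+6·0+6·4 = 32 | 3·0+6·5+1·2 = 32
R: 1·0+6·4+6·8 = 72 | 3·8+6·7+1·6 = 72
gcd(1,6,6,3,6,1) = 1

Coefficients: [1, 6, 6, 3, 6, 1]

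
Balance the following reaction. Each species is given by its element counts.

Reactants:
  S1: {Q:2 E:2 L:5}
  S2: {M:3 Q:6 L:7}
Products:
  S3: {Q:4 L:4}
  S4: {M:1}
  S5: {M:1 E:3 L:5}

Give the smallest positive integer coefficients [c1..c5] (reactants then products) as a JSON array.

Coefficients: [3, 1, 3, 1, 2]

M: 3·0+1·3 = 3 | 3·0+1·1+2·1 = 3
Q: 3·2+1·6 = 12 | 3·4+1·0+2·0 = 12
E: 3·2+1·0 = 6 | 3·0+1·0+2·3 = 6
L: 3·5+1·7 = 22 | 3·4+1·0+2·5 = 22
gcd(3,1,3,1,2) = 1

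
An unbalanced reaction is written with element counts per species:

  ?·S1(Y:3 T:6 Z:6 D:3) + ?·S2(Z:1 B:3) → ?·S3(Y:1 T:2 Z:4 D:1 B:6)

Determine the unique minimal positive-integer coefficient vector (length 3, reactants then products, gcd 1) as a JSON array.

Y: 1·3+6·0 = 3 | 3·1 = 3
T: 1·6+6·0 = 6 | 3·2 = 6
Z: 1·6+6·1 = 12 | 3·4 = 12
D: 1·3+6·0 = 3 | 3·1 = 3
B: 1·0+6·3 = 18 | 3·6 = 18
gcd(1,6,3) = 1

Coefficients: [1, 6, 3]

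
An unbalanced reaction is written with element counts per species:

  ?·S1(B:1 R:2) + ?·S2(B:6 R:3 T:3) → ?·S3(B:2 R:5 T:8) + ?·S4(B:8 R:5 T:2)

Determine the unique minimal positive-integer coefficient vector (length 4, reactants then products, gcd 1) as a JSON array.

Coefficients: [6, 6, 1, 5]

B: 6·1+6·6 = 42 | 1·2+5·8 = 42
R: 6·2+6·3 = 30 | 1·5+5·5 = 30
T: 6·0+6·3 = 18 | 1·8+5·2 = 18
gcd(6,6,1,5) = 1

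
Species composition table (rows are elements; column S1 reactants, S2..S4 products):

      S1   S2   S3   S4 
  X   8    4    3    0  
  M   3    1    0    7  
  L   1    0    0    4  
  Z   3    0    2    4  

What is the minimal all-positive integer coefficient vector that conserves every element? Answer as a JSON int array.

X: 4·8 = 32 | 5·4+4·3+1·0 = 32
M: 4·3 = 12 | 5·1+4·0+1·7 = 12
L: 4·1 = 4 | 5·0+4·0+1·4 = 4
Z: 4·3 = 12 | 5·0+4·2+1·4 = 12
gcd(4,5,4,1) = 1

Coefficients: [4, 5, 4, 1]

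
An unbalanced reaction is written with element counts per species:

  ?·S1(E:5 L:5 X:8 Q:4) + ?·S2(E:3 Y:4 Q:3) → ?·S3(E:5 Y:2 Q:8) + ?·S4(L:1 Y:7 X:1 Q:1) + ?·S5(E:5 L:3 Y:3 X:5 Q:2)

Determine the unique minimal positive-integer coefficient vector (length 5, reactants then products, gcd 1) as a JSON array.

Coefficients: [2, 5, 2, 1, 3]

E: 2·5+5·3 = 25 | 2·5+1·0+3·5 = 25
L: 2·5+5·0 = 10 | 2·0+1·1+3·3 = 10
Y: 2·0+5·4 = 20 | 2·2+1·7+3·3 = 20
X: 2·8+5·0 = 16 | 2·0+1·1+3·5 = 16
Q: 2·4+5·3 = 23 | 2·8+1·1+3·2 = 23
gcd(2,5,2,1,3) = 1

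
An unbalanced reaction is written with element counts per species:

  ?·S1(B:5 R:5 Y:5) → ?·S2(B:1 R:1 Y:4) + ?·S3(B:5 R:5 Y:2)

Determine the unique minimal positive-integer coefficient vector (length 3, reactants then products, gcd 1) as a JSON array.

Coefficients: [6, 5, 5]

B: 6·5 = 30 | 5·1+5·5 = 30
R: 6·5 = 30 | 5·1+5·5 = 30
Y: 6·5 = 30 | 5·4+5·2 = 30
gcd(6,5,5) = 1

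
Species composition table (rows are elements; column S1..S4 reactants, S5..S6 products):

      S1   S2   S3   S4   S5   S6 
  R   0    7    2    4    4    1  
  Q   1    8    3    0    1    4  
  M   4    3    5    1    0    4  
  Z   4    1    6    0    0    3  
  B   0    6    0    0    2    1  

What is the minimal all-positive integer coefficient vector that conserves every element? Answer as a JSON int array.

Coefficients: [1, 2, 1, 1, 4, 4]

R: 1·0+2·7+1·2+1·4 = 20 | 4·4+4·1 = 20
Q: 1·1+2·8+1·3+1·0 = 20 | 4·1+4·4 = 20
M: 1·4+2·3+1·5+1·1 = 16 | 4·0+4·4 = 16
Z: 1·4+2·1+1·6+1·0 = 12 | 4·0+4·3 = 12
B: 1·0+2·6+1·0+1·0 = 12 | 4·2+4·1 = 12
gcd(1,2,1,1,4,4) = 1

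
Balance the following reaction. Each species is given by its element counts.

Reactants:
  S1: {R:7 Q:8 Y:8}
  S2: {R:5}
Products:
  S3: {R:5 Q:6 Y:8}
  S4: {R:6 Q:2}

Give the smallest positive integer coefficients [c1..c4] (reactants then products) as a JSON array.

Coefficients: [5, 4, 5, 5]

R: 5·7+4·5 = 55 | 5·5+5·6 = 55
Q: 5·8+4·0 = 40 | 5·6+5·2 = 40
Y: 5·8+4·0 = 40 | 5·8+5·0 = 40
gcd(5,4,5,5) = 1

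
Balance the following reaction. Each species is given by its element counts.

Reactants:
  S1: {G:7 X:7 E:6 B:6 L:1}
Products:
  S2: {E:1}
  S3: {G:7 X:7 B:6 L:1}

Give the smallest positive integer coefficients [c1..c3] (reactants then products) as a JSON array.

Coefficients: [1, 6, 1]

G: 1·7 = 7 | 6·0+1·7 = 7
X: 1·7 = 7 | 6·0+1·7 = 7
E: 1·6 = 6 | 6·1+1·0 = 6
B: 1·6 = 6 | 6·0+1·6 = 6
L: 1·1 = 1 | 6·0+1·1 = 1
gcd(1,6,1) = 1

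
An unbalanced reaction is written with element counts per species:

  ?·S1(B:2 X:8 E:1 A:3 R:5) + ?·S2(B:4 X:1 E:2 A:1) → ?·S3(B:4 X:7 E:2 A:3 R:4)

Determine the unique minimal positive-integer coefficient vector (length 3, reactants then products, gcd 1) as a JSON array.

Coefficients: [4, 3, 5]

B: 4·2+3·4 = 20 | 5·4 = 20
X: 4·8+3·1 = 35 | 5·7 = 35
E: 4·1+3·2 = 10 | 5·2 = 10
A: 4·3+3·1 = 15 | 5·3 = 15
R: 4·5+3·0 = 20 | 5·4 = 20
gcd(4,3,5) = 1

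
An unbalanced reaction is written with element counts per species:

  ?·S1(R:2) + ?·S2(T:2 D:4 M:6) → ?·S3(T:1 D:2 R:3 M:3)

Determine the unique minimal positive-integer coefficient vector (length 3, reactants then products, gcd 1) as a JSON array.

Coefficients: [3, 1, 2]

T: 3·0+1·2 = 2 | 2·1 = 2
D: 3·0+1·4 = 4 | 2·2 = 4
R: 3·2+1·0 = 6 | 2·3 = 6
M: 3·0+1·6 = 6 | 2·3 = 6
gcd(3,1,2) = 1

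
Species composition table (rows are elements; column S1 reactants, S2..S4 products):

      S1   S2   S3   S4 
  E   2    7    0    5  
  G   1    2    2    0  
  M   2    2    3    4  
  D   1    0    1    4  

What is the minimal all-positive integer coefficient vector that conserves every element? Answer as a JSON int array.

E: 6·2 = 12 | 1·7+2·0+1·5 = 12
G: 6·1 = 6 | 1·2+2·2+1·0 = 6
M: 6·2 = 12 | 1·2+2·3+1·4 = 12
D: 6·1 = 6 | 1·0+2·1+1·4 = 6
gcd(6,1,2,1) = 1

Coefficients: [6, 1, 2, 1]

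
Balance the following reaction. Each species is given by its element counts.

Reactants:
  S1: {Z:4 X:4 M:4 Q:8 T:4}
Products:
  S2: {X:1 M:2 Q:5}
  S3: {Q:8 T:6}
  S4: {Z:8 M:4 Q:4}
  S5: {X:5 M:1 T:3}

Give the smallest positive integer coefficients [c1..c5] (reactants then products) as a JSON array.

Z: 6·4 = 24 | 4·0+2·0+3·8+4·0 = 24
X: 6·4 = 24 | 4·1+2·0+3·0+4·5 = 24
M: 6·4 = 24 | 4·2+2·0+3·4+4·1 = 24
Q: 6·8 = 48 | 4·5+2·8+3·4+4·0 = 48
T: 6·4 = 24 | 4·0+2·6+3·0+4·3 = 24
gcd(6,4,2,3,4) = 1

Coefficients: [6, 4, 2, 3, 4]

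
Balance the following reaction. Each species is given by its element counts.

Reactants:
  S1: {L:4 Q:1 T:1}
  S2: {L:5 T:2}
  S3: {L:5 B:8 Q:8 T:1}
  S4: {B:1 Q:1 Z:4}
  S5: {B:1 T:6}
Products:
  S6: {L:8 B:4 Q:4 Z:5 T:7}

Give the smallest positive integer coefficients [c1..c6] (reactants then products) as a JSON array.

Coefficients: [3, 3, 1, 5, 3, 4]

L: 3·4+3·5+1·5+5·0+3·0 = 32 | 4·8 = 32
B: 3·0+3·0+1·8+5·1+3·1 = 16 | 4·4 = 16
Q: 3·1+3·0+1·8+5·1+3·0 = 16 | 4·4 = 16
Z: 3·0+3·0+1·0+5·4+3·0 = 20 | 4·5 = 20
T: 3·1+3·2+1·1+5·0+3·6 = 28 | 4·7 = 28
gcd(3,3,1,5,3,4) = 1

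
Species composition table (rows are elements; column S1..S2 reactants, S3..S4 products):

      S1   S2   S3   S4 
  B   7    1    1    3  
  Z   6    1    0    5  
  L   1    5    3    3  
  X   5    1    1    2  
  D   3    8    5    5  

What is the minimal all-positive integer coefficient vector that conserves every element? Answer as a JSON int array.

Coefficients: [1, 4, 5, 2]

B: 1·7+4·1 = 11 | 5·1+2·3 = 11
Z: 1·6+4·1 = 10 | 5·0+2·5 = 10
L: 1·1+4·5 = 21 | 5·3+2·3 = 21
X: 1·5+4·1 = 9 | 5·1+2·2 = 9
D: 1·3+4·8 = 35 | 5·5+2·5 = 35
gcd(1,4,5,2) = 1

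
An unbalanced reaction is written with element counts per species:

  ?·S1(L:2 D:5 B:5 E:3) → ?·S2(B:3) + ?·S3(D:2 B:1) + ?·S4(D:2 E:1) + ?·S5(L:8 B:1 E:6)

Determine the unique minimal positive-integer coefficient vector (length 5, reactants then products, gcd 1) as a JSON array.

Coefficients: [4, 5, 4, 6, 1]

L: 4·2 = 8 | 5·0+4·0+6·0+1·8 = 8
D: 4·5 = 20 | 5·0+4·2+6·2+1·0 = 20
B: 4·5 = 20 | 5·3+4·1+6·0+1·1 = 20
E: 4·3 = 12 | 5·0+4·0+6·1+1·6 = 12
gcd(4,5,4,6,1) = 1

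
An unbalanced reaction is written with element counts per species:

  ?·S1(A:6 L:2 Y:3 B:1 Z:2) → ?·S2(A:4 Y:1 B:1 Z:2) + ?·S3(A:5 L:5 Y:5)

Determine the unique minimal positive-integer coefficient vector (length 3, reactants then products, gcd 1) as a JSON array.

Coefficients: [5, 5, 2]

A: 5·6 = 30 | 5·4+2·5 = 30
L: 5·2 = 10 | 5·0+2·5 = 10
Y: 5·3 = 15 | 5·1+2·5 = 15
B: 5·1 = 5 | 5·1+2·0 = 5
Z: 5·2 = 10 | 5·2+2·0 = 10
gcd(5,5,2) = 1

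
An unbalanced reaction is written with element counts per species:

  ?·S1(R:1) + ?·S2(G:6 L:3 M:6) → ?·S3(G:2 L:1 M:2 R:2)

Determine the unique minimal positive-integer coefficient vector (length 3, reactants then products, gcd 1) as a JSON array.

G: 6·0+1·6 = 6 | 3·2 = 6
L: 6·0+1·3 = 3 | 3·1 = 3
M: 6·0+1·6 = 6 | 3·2 = 6
R: 6·1+1·0 = 6 | 3·2 = 6
gcd(6,1,3) = 1

Coefficients: [6, 1, 3]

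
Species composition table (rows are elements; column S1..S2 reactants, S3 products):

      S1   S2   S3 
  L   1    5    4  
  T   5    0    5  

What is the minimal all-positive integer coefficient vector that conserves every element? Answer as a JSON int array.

Coefficients: [5, 3, 5]

L: 5·1+3·5 = 20 | 5·4 = 20
T: 5·5+3·0 = 25 | 5·5 = 25
gcd(5,3,5) = 1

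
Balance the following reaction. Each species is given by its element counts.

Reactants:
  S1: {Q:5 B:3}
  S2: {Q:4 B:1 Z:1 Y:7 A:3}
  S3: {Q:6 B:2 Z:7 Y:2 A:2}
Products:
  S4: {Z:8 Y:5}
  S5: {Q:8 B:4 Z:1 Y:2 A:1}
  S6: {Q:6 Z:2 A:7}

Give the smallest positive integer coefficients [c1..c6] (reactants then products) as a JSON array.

Q: 4·5+2·4+3·6 = 46 | 2·0+5·8+1·6 = 46
B: 4·3+2·1+3·2 = 20 | 2·0+5·4+1·0 = 20
Z: 4·0+2·1+3·7 = 23 | 2·8+5·1+1·2 = 23
Y: 4·0+2·7+3·2 = 20 | 2·5+5·2+1·0 = 20
A: 4·0+2·3+3·2 = 12 | 2·0+5·1+1·7 = 12
gcd(4,2,3,2,5,1) = 1

Coefficients: [4, 2, 3, 2, 5, 1]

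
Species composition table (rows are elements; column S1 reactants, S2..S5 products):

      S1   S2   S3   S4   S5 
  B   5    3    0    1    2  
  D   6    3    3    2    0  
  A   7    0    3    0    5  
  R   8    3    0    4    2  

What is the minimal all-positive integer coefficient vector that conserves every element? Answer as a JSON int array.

B: 3·5 = 15 | 2·3+2·0+3·1+3·2 = 15
D: 3·6 = 18 | 2·3+2·3+3·2+3·0 = 18
A: 3·7 = 21 | 2·0+2·3+3·0+3·5 = 21
R: 3·8 = 24 | 2·3+2·0+3·4+3·2 = 24
gcd(3,2,2,3,3) = 1

Coefficients: [3, 2, 2, 3, 3]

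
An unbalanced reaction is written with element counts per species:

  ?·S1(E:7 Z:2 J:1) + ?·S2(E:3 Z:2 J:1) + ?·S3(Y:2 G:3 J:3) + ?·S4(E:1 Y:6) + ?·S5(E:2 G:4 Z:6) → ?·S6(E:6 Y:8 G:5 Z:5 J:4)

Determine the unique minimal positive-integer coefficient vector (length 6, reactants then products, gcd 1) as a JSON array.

E: 1·7+3·3+4·0+4·1+2·2 = 24 | 4·6 = 24
Y: 1·0+3·0+4·2+4·6+2·0 = 32 | 4·8 = 32
G: 1·0+3·0+4·3+4·0+2·4 = 20 | 4·5 = 20
Z: 1·2+3·2+4·0+4·0+2·6 = 20 | 4·5 = 20
J: 1·1+3·1+4·3+4·0+2·0 = 16 | 4·4 = 16
gcd(1,3,4,4,2,4) = 1

Coefficients: [1, 3, 4, 4, 2, 4]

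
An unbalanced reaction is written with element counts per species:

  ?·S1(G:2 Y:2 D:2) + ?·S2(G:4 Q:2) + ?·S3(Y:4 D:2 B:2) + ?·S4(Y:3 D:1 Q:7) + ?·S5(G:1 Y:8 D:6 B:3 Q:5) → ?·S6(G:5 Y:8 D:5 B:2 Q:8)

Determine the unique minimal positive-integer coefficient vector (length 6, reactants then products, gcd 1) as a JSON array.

Coefficients: [4, 5, 3, 4, 2, 6]

G: 4·2+5·4+3·0+4·0+2·1 = 30 | 6·5 = 30
Y: 4·2+5·0+3·4+4·3+2·8 = 48 | 6·8 = 48
D: 4·2+5·0+3·2+4·1+2·6 = 30 | 6·5 = 30
B: 4·0+5·0+3·2+4·0+2·3 = 12 | 6·2 = 12
Q: 4·0+5·2+3·0+4·7+2·5 = 48 | 6·8 = 48
gcd(4,5,3,4,2,6) = 1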